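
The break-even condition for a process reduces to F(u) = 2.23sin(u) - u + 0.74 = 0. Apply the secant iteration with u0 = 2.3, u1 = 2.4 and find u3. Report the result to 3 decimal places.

F(2.3) = 0.10292, F(2.4) = -0.15372
u2 = 2.40000 − (-0.15372)·(2.40000 − 2.30000) / (-0.15372 − 0.10292) = 2.40000 − (-0.01537)/(-0.25664) = 2.34010
F(2.34010) = 0.00191
u3 = 2.34010 − 0.00191·(2.34010 − 2.40000) / (0.00191 − (-0.15372)) = 2.34010 − (-0.00011)/(0.15563) = 2.34084

2.341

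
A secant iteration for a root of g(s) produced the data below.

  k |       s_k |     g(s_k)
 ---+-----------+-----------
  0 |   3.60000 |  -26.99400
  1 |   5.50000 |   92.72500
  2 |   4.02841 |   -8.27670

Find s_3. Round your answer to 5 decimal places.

s_3 = 4.02841 − (-8.27670)·(4.02841 − 5.50000) / (-8.27670 − 92.72500)
   = 4.02841 − (12.1799090)/(-101.0017000) = 4.1490011

4.14900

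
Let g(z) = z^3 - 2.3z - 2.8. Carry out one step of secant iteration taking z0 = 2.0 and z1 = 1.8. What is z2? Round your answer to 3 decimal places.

1.930

g(2.0) = 0.60000, g(1.8) = -1.10800
z2 = 1.80000 − (-1.10800)·(1.80000 − 2.00000) / (-1.10800 − 0.60000) = 1.80000 − (0.22160)/(-1.70800) = 1.92974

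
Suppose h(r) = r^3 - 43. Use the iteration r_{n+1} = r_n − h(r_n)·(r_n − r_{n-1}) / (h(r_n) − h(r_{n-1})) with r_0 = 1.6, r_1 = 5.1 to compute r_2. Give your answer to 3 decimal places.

h(1.6) = -38.90400, h(5.1) = 89.65100
r_2 = 5.10000 − 89.65100·(5.10000 − 1.60000) / (89.65100 − (-38.90400)) = 5.10000 − (313.77850)/(128.55500) = 2.65919

2.659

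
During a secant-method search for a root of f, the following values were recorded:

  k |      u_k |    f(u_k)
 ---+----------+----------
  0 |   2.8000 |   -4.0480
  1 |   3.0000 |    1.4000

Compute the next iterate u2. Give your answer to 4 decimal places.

2.9486

u2 = 3.0000 − 1.4000·(3.0000 − 2.8000) / (1.4000 − (-4.0480))
   = 3.0000 − (0.280000)/(5.448000) = 2.948605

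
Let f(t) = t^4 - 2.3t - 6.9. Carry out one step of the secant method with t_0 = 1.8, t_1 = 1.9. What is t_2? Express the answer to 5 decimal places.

1.82354

f(1.8) = -0.5424000, f(1.9) = 1.7621000
t_2 = 1.9000000 − 1.7621000·(1.9000000 − 1.8000000) / (1.7621000 − (-0.5424000)) = 1.9000000 − (0.1762100)/(2.3045000) = 1.8235366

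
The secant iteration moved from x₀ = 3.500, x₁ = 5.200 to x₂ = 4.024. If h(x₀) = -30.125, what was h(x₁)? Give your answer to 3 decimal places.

67.609

The secant line through (3.500, -30.125) and (5.200, h(x₁)) crosses zero at x₂ = 4.024.
So (3.500, -30.125), (5.200, h(x₁)), (4.024, 0) are collinear:
h(x₁) = -30.125 · (5.200 − 4.024) / (3.500 − 4.024) = -30.125 · (1.17600)/(-0.52400) = 67.60878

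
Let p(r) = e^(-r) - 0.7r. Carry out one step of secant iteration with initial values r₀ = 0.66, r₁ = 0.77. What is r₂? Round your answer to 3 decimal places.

0.706

p(0.66) = 0.05485, p(0.77) = -0.07599
r₂ = 0.77000 − (-0.07599)·(0.77000 − 0.66000) / (-0.07599 − 0.05485) = 0.77000 − (-0.00836)/(-0.13084) = 0.70612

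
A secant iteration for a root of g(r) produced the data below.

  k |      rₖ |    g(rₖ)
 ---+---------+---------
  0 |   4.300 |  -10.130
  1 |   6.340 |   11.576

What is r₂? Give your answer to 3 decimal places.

5.252

r₂ = 6.340 − 11.576·(6.340 − 4.300) / (11.576 − (-10.130))
   = 6.340 − (23.61504)/(21.70600) = 5.25205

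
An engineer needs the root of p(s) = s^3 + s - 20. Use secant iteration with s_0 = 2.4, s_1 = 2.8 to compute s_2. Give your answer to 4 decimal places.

p(2.4) = -3.776000, p(2.8) = 4.752000
s_2 = 2.800000 − 4.752000·(2.800000 − 2.400000) / (4.752000 − (-3.776000)) = 2.800000 − (1.900800)/(8.528000) = 2.577111

2.5771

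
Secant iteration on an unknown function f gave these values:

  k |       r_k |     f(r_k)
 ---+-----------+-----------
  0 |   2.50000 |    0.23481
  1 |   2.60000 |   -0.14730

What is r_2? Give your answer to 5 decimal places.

r_2 = 2.60000 − (-0.14730)·(2.60000 − 2.50000) / (-0.14730 − 0.23481)
   = 2.60000 − (-0.0147300)/(-0.3821100) = 2.5614509

2.56145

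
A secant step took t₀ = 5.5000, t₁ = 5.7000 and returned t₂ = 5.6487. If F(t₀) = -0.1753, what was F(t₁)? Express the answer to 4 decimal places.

The secant line through (5.5000, -0.1753) and (5.7000, F(t₁)) crosses zero at t₂ = 5.6487.
So (5.5000, -0.1753), (5.7000, F(t₁)), (5.6487, 0) are collinear:
F(t₁) = -0.1753 · (5.7000 − 5.6487) / (5.5000 − 5.6487) = -0.1753 · (0.051300)/(-0.148700) = 0.060477

0.0605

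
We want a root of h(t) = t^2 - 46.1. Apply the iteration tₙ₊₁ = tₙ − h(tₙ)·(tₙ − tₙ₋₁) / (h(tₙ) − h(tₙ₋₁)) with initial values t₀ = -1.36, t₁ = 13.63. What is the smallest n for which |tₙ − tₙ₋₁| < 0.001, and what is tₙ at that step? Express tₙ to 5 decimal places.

h(-1.36) = -44.2504000, h(13.63) = 139.6769000
t₂ = 13.6300000 − 139.6769000·(14.9900000)/(183.9273000) = 2.2463896;  |Δ| = 11.3836104
h(2.2463896) = -41.0537339
t₃ = 2.2463896 − (-41.0537339)·(-11.3836104)/(-180.7306339) = 4.8322252;  |Δ| = 2.5858356
h(4.8322252) = -22.7495996
t₄ = 4.8322252 − (-22.7495996)·(2.5858356)/(18.3041343) = 8.0460743;  |Δ| = 3.2138491
h(8.0460743) = 18.6393114
t₅ = 8.0460743 − 18.6393114·(3.2138491)/(41.3889110) = 6.5987317;  |Δ| = 1.4473426
h(6.5987317) = -2.5567401
t₆ = 6.5987317 − (-2.5567401)·(-1.4473426)/(-21.1960515) = 6.7733151;  |Δ| = 0.1745834
h(6.7733151) = -0.2222026
t₇ = 6.7733151 − (-0.2222026)·(0.1745834)/(2.3345374) = 6.7899320;  |Δ| = 0.0166169
h(6.7899320) = 0.0031772
t₈ = 6.7899320 − 0.0031772·(0.0166169)/(0.2253798) = 6.7896978;  |Δ| = 0.0002342
|t₈ − t₇| = 0.0002342 < 0.001

n = 8, tₙ = 6.78970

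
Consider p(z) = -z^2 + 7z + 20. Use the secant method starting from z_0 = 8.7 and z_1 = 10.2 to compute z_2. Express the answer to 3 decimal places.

9.138

p(8.7) = 5.21000, p(10.2) = -12.64000
z_2 = 10.20000 − (-12.64000)·(10.20000 − 8.70000) / (-12.64000 − 5.21000) = 10.20000 − (-18.96000)/(-17.85000) = 9.13782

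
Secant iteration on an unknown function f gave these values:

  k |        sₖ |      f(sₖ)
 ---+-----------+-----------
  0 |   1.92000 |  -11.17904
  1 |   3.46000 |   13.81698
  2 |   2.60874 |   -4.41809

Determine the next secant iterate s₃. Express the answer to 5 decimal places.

s₃ = 2.60874 − (-4.41809)·(2.60874 − 3.46000) / (-4.41809 − 13.81698)
   = 2.60874 − (3.7609433)/(-18.2350700) = 2.8149878

2.81499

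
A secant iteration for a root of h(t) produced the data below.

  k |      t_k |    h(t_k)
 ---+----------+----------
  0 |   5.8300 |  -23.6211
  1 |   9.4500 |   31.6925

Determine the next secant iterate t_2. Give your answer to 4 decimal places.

7.3759

t_2 = 9.4500 − 31.6925·(9.4500 − 5.8300) / (31.6925 − (-23.6211))
   = 9.4500 − (114.726850)/(55.313600) = 7.375884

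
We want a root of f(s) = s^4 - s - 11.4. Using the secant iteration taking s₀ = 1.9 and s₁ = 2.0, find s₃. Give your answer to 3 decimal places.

1.910

f(1.9) = -0.26790, f(2.0) = 2.60000
s₂ = 2.00000 − 2.60000·(2.00000 − 1.90000) / (2.60000 − (-0.26790)) = 2.00000 − (0.26000)/(2.86790) = 1.90934
f(1.90934) = -0.01906
s₃ = 1.90934 − (-0.01906)·(1.90934 − 2.00000) / (-0.01906 − 2.60000) = 1.90934 − (0.00173)/(-2.61906) = 1.91000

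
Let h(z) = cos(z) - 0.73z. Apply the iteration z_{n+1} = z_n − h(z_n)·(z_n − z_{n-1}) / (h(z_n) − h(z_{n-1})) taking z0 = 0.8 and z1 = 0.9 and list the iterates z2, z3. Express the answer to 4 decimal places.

h(0.8) = 0.112707, h(0.9) = -0.035390
z2 = 0.900000 − (-0.035390)·(0.900000 − 0.800000) / (-0.035390 − 0.112707) = 0.900000 − (-0.003539)/(-0.148097) = 0.876103
h(0.876103) = 0.000594
z3 = 0.876103 − 0.000594·(0.876103 − 0.900000) / (0.000594 − (-0.035390)) = 0.876103 − (-0.000014)/(0.035984) = 0.876498

0.8761, 0.8765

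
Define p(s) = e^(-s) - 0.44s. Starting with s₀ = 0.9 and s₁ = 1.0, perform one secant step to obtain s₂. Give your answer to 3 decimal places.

p(0.9) = 0.01057, p(1.0) = -0.07212
s₂ = 1.00000 − (-0.07212)·(1.00000 − 0.90000) / (-0.07212 − 0.01057) = 1.00000 − (-0.00721)/(-0.08269) = 0.91278

0.913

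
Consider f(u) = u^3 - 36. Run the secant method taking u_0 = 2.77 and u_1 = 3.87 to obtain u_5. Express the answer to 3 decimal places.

3.302

f(2.77) = -14.74607, f(3.87) = 21.96060
u_2 = 3.87000 − 21.96060·(3.87000 − 2.77000) / (21.96060 − (-14.74607)) = 3.87000 − (24.15666)/(36.70667) = 3.21190
f(3.21190) = -2.86507
u_3 = 3.21190 − (-2.86507)·(3.21190 − 3.87000) / (-2.86507 − 21.96060) = 3.21190 − (1.88551)/(-24.82568) = 3.28785
f(3.28785) = -0.45849
u_4 = 3.28785 − (-0.45849)·(3.28785 − 3.21190) / (-0.45849 − (-2.86507)) = 3.28785 − (-0.03482)/(2.40658) = 3.30232
f(3.30232) = 0.01282
u_5 = 3.30232 − 0.01282·(3.30232 − 3.28785) / (0.01282 − (-0.45849)) = 3.30232 − (0.00019)/(0.47131) = 3.30193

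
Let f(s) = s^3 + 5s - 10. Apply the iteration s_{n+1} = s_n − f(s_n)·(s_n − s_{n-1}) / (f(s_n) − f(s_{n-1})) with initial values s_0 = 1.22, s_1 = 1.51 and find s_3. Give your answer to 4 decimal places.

f(1.22) = -2.084152, f(1.51) = 0.992951
s_2 = 1.510000 − 0.992951·(1.510000 − 1.220000) / (0.992951 − (-2.084152)) = 1.510000 − (0.287956)/(3.077103) = 1.416420
f(1.416420) = -0.076215
s_3 = 1.416420 − (-0.076215)·(1.416420 − 1.510000) / (-0.076215 − 0.992951) = 1.416420 − (0.007132)/(-1.069166) = 1.423091

1.4231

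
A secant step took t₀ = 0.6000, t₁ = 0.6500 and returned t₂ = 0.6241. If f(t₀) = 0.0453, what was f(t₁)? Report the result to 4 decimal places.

The secant line through (0.6000, 0.0453) and (0.6500, f(t₁)) crosses zero at t₂ = 0.6241.
So (0.6000, 0.0453), (0.6500, f(t₁)), (0.6241, 0) are collinear:
f(t₁) = 0.0453 · (0.6500 − 0.6241) / (0.6000 − 0.6241) = 0.0453 · (0.025900)/(-0.024100) = -0.048683

-0.0487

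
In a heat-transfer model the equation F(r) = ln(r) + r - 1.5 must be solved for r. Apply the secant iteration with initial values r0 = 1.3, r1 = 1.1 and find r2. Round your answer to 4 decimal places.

F(1.3) = 0.062364, F(1.1) = -0.304690
r2 = 1.100000 − (-0.304690)·(1.100000 − 1.300000) / (-0.304690 − 0.062364) = 1.100000 − (0.060938)/(-0.367054) = 1.266019

1.2660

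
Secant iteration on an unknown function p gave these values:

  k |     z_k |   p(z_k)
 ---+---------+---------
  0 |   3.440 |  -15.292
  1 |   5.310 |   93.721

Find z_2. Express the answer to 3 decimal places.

z_2 = 5.310 − 93.721·(5.310 − 3.440) / (93.721 − (-15.292))
   = 5.310 − (175.25827)/(109.01300) = 3.70232

3.702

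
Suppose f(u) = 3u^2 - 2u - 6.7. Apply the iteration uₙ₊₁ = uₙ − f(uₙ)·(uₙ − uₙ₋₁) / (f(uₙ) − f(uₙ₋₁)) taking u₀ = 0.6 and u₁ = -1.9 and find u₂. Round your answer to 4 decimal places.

f(0.6) = -6.820000, f(-1.9) = 7.930000
u₂ = -1.900000 − 7.930000·(-1.900000 − 0.600000) / (7.930000 − (-6.820000)) = -1.900000 − (-19.825000)/(14.750000) = -0.555932

-0.5559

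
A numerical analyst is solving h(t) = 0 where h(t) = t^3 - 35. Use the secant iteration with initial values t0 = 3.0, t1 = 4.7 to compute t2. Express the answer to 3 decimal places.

3.177

h(3.0) = -8.00000, h(4.7) = 68.82300
t2 = 4.70000 − 68.82300·(4.70000 − 3.00000) / (68.82300 − (-8.00000)) = 4.70000 − (116.99910)/(76.82300) = 3.17703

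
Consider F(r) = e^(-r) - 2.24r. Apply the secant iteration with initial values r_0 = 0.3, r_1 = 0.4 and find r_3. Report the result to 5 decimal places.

F(0.3) = 0.0688182, F(0.4) = -0.2256800
r_2 = 0.4000000 − (-0.2256800)·(0.4000000 − 0.3000000) / (-0.2256800 − 0.0688182) = 0.4000000 − (-0.0225680)/(-0.2944982) = 0.3233680
F(0.3233680) = -0.0006367
r_3 = 0.3233680 − (-0.0006367)·(0.3233680 − 0.4000000) / (-0.0006367 − (-0.2256800)) = 0.3233680 − (0.0000488)/(0.2250432) = 0.3231511

0.32315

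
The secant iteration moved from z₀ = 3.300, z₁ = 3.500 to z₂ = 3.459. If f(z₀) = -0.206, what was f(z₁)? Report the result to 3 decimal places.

The secant line through (3.300, -0.206) and (3.500, f(z₁)) crosses zero at z₂ = 3.459.
So (3.300, -0.206), (3.500, f(z₁)), (3.459, 0) are collinear:
f(z₁) = -0.206 · (3.500 − 3.459) / (3.300 − 3.459) = -0.206 · (0.04100)/(-0.15900) = 0.05312

0.053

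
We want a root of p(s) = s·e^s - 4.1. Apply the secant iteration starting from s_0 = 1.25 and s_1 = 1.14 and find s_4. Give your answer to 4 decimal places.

p(1.25) = 0.262929, p(1.14) = -0.535484
s_2 = 1.140000 − (-0.535484)·(1.140000 − 1.250000) / (-0.535484 − 0.262929) = 1.140000 − (0.058903)/(-0.798413) = 1.213775
p(1.213775) = -0.014226
s_3 = 1.213775 − (-0.014226)·(1.213775 − 1.140000) / (-0.014226 − (-0.535484)) = 1.213775 − (-0.001050)/(0.521258) = 1.215789
p(1.215789) = 0.000800
s_4 = 1.215789 − 0.000800·(1.215789 − 1.213775) / (0.000800 − (-0.014226)) = 1.215789 − (0.000002)/(0.015026) = 1.215682

1.2157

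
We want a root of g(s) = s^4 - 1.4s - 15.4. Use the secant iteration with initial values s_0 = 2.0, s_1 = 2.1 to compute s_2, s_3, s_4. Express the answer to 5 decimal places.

g(2.0) = -2.2000000, g(2.1) = 1.1081000
s_2 = 2.1000000 − 1.1081000·(2.1000000 − 2.0000000) / (1.1081000 − (-2.2000000)) = 2.1000000 − (0.1108100)/(3.3081000) = 2.0665034
g(2.0665034) = -0.0564775
s_3 = 2.0665034 − (-0.0564775)·(2.0665034 − 2.1000000) / (-0.0564775 − 1.1081000) = 2.0665034 − (0.0018918)/(-1.1645775) = 2.0681279
g(2.0681279) = -0.0013417
s_4 = 2.0681279 − (-0.0013417)·(2.0681279 − 2.0665034) / (-0.0013417 − (-0.0564775)) = 2.0681279 − (-0.0000022)/(0.0551358) = 2.0681674

2.06650, 2.06813, 2.06817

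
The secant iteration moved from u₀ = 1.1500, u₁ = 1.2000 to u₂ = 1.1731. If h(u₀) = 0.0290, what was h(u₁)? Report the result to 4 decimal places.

-0.0338

The secant line through (1.1500, 0.0290) and (1.2000, h(u₁)) crosses zero at u₂ = 1.1731.
So (1.1500, 0.0290), (1.2000, h(u₁)), (1.1731, 0) are collinear:
h(u₁) = 0.0290 · (1.2000 − 1.1731) / (1.1500 − 1.1731) = 0.0290 · (0.026900)/(-0.023100) = -0.033771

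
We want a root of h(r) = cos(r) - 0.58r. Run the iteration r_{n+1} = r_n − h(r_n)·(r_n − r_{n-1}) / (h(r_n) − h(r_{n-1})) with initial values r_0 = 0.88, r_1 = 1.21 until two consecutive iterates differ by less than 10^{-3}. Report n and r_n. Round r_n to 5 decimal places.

n = 4, r_n = 0.97192

h(0.88) = 0.1267511, h(1.21) = -0.3487806
r_2 = 1.2100000 − (-0.3487806)·(0.3300000)/(-0.4755317) = 0.9679602;  |Δ| = 0.2420398
h(0.9679602) = 0.0055640
r_3 = 0.9679602 − 0.0055640·(-0.2420398)/(0.3543446) = 0.9717608;  |Δ| = 0.0038006
h(0.9717608) = 0.0002249
r_4 = 0.9717608 − 0.0002249·(0.0038006)/(-0.0053391) = 0.9719209;  |Δ| = 0.0001601
|r_4 − r_3| = 0.0001601 < 10^{-3}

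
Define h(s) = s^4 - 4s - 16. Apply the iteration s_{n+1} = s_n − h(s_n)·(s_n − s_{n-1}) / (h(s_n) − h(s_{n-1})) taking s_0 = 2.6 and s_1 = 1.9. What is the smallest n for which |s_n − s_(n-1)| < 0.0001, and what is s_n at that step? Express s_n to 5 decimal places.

n = 6, s_n = 2.23470

h(2.6) = 19.2976000, h(1.9) = -10.5679000
s_2 = 1.9000000 − (-10.5679000)·(-0.7000000)/(-29.8655000) = 2.1476948;  |Δ| = 0.2476948
h(2.1476948) = -3.3147643
s_3 = 2.1476948 − (-3.3147643)·(0.2476948)/(7.2531357) = 2.2608941;  |Δ| = 0.1131993
h(2.2608941) = 1.0853108
s_4 = 2.2608941 − 1.0853108·(0.1131993)/(4.4000751) = 2.2329727;  |Δ| = 0.0279214
h(2.2329727) = -0.0700285
s_5 = 2.2329727 − (-0.0700285)·(-0.0279214)/(-1.1553393) = 2.2346651;  |Δ| = 0.0016924
h(2.2346651) = -0.0013398
s_6 = 2.2346651 − (-0.0013398)·(0.0016924)/(0.0686887) = 2.2346981;  |Δ| = 0.0000330
|s_6 − s_5| = 0.0000330 < 0.0001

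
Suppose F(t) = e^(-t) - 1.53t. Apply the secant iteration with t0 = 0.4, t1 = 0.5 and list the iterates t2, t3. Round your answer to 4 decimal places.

0.4269, 0.4266

F(0.4) = 0.058320, F(0.5) = -0.158469
t2 = 0.500000 − (-0.158469)·(0.500000 − 0.400000) / (-0.158469 − 0.058320) = 0.500000 − (-0.015847)/(-0.216789) = 0.426902
F(0.426902) = -0.000632
t3 = 0.426902 − (-0.000632)·(0.426902 − 0.500000) / (-0.000632 − (-0.158469)) = 0.426902 − (0.000046)/(0.157837) = 0.426609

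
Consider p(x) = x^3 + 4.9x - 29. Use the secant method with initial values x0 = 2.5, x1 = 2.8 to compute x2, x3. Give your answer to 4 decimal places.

p(2.5) = -1.125000, p(2.8) = 6.672000
x2 = 2.800000 − 6.672000·(2.800000 − 2.500000) / (6.672000 − (-1.125000)) = 2.800000 − (2.001600)/(7.797000) = 2.543286
p(2.543286) = -0.087155
x3 = 2.543286 − (-0.087155)·(2.543286 − 2.800000) / (-0.087155 − 6.672000) = 2.543286 − (0.022374)/(-6.759155) = 2.546596

2.5433, 2.5466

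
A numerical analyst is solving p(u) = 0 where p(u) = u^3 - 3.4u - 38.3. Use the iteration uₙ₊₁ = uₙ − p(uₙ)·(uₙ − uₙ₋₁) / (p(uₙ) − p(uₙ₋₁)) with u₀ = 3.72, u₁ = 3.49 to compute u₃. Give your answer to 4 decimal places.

p(3.72) = 0.530848, p(3.49) = -7.657451
u₂ = 3.490000 − (-7.657451)·(3.490000 − 3.720000) / (-7.657451 − 0.530848) = 3.490000 − (1.761214)/(-8.188299) = 3.705089
p(3.705089) = -0.035007
u₃ = 3.705089 − (-0.035007)·(3.705089 − 3.490000) / (-0.035007 − (-7.657451)) = 3.705089 − (-0.007530)/(7.622444) = 3.706077

3.7061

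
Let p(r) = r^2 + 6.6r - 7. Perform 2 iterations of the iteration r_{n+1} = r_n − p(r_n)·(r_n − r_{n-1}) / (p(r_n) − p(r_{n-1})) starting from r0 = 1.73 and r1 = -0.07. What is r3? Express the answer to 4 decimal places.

0.9428

p(1.73) = 7.410900, p(-0.07) = -7.457100
r2 = -0.070000 − (-7.457100)·(-0.070000 − 1.730000) / (-7.457100 − 7.410900) = -0.070000 − (13.422780)/(-14.868000) = 0.832797
p(0.832797) = -0.809992
r3 = 0.832797 − (-0.809992)·(0.832797 − (-0.070000)) / (-0.809992 − (-7.457100)) = 0.832797 − (-0.731258)/(6.647108) = 0.942808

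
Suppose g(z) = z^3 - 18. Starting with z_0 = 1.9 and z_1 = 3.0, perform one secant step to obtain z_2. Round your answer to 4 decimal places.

g(1.9) = -11.141000, g(3.0) = 9.000000
z_2 = 3.000000 − 9.000000·(3.000000 − 1.900000) / (9.000000 − (-11.141000)) = 3.000000 − (9.900000)/(20.141000) = 2.508465

2.5085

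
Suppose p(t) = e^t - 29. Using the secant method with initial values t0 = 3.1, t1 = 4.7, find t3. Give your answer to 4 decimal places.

p(3.1) = -6.802049, p(4.7) = 80.947172
t2 = 4.700000 − 80.947172·(4.700000 − 3.100000) / (80.947172 − (-6.802049)) = 4.700000 − (129.515476)/(87.749221) = 3.224027
p(3.224027) = -3.870887
t3 = 3.224027 − (-3.870887)·(3.224027 − 4.700000) / (-3.870887 − 80.947172) = 3.224027 − (5.713324)/(-84.818059) = 3.291387

3.2914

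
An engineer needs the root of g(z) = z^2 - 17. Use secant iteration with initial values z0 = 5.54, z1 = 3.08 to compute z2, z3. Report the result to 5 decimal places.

3.95165, 4.14854

g(5.54) = 13.6916000, g(3.08) = -7.5136000
z2 = 3.0800000 − (-7.5136000)·(3.0800000 − 5.5400000) / (-7.5136000 − 13.6916000) = 3.0800000 − (18.4834560)/(-21.2052000) = 3.9516473
g(3.9516473) = -1.3844834
z3 = 3.9516473 − (-1.3844834)·(3.9516473 − 3.0800000) / (-1.3844834 − (-7.5136000)) = 3.9516473 − (-1.2067812)/(6.1291166) = 4.1485405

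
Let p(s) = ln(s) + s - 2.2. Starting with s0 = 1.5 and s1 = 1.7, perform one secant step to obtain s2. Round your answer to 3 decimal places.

1.681

p(1.5) = -0.29453, p(1.7) = 0.03063
s2 = 1.70000 − 0.03063·(1.70000 − 1.50000) / (0.03063 − (-0.29453)) = 1.70000 − (0.00613)/(0.32516) = 1.68116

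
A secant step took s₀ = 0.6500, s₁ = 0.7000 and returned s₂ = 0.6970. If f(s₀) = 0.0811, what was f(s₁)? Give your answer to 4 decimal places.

-0.0052

The secant line through (0.6500, 0.0811) and (0.7000, f(s₁)) crosses zero at s₂ = 0.6970.
So (0.6500, 0.0811), (0.7000, f(s₁)), (0.6970, 0) are collinear:
f(s₁) = 0.0811 · (0.7000 − 0.6970) / (0.6500 − 0.6970) = 0.0811 · (0.003000)/(-0.047000) = -0.005177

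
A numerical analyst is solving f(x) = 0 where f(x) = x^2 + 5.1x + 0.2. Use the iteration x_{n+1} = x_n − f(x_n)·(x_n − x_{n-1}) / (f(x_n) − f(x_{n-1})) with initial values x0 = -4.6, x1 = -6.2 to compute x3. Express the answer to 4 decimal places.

-5.0432

f(-4.6) = -2.100000, f(-6.2) = 7.020000
x2 = -6.200000 − 7.020000·(-6.200000 − (-4.600000)) / (7.020000 − (-2.100000)) = -6.200000 − (-11.232000)/(9.120000) = -4.968421
f(-4.968421) = -0.453740
x3 = -4.968421 − (-0.453740)·(-4.968421 − (-6.200000)) / (-0.453740 − 7.020000) = -4.968421 − (-0.558816)/(-7.473740) = -5.043192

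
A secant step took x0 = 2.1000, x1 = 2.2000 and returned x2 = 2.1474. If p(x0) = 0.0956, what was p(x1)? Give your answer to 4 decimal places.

The secant line through (2.1000, 0.0956) and (2.2000, p(x1)) crosses zero at x2 = 2.1474.
So (2.1000, 0.0956), (2.2000, p(x1)), (2.1474, 0) are collinear:
p(x1) = 0.0956 · (2.2000 − 2.1474) / (2.1000 − 2.1474) = 0.0956 · (0.052600)/(-0.047400) = -0.106088

-0.1061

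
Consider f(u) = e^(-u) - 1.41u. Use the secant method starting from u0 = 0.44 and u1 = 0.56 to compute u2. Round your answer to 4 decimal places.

f(0.44) = 0.023636, f(0.56) = -0.218391
u2 = 0.560000 − (-0.218391)·(0.560000 − 0.440000) / (-0.218391 − 0.023636) = 0.560000 − (-0.026207)/(-0.242027) = 0.451719

0.4517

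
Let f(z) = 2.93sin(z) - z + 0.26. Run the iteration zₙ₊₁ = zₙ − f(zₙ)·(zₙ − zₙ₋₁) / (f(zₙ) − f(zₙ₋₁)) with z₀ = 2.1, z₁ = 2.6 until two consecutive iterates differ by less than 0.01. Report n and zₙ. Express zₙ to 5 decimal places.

n = 4, zₙ = 2.34825

f(2.1) = 0.6892034, f(2.6) = -0.8295810
z₂ = 2.6000000 − (-0.8295810)·(0.5000000)/(-1.5187844) = 2.3268931;  |Δ| = 0.2731069
f(2.3268931) = 0.0647390
z₃ = 2.3268931 − 0.0647390·(-0.2731069)/(0.8943200) = 2.3466631;  |Δ| = 0.0197700
f(2.3466631) = 0.0048128
z₄ = 2.3466631 − 0.0048128·(0.0197700)/(-0.0599262) = 2.3482508;  |Δ| = 0.0015878
|z₄ − z₃| = 0.0015878 < 0.01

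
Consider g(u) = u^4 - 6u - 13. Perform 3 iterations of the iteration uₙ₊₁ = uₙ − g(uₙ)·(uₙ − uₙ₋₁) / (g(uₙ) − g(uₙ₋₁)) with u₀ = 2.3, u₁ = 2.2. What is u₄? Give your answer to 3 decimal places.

2.272

g(2.3) = 1.18410, g(2.2) = -2.77440
u₂ = 2.20000 − (-2.77440)·(2.20000 − 2.30000) / (-2.77440 − 1.18410) = 2.20000 − (0.27744)/(-3.95850) = 2.27009
g(2.27009) = -0.06407
u₃ = 2.27009 − (-0.06407)·(2.27009 − 2.20000) / (-0.06407 − (-2.77440)) = 2.27009 − (-0.00449)/(2.71033) = 2.27174
g(2.27174) = 0.00360
u₄ = 2.27174 − 0.00360·(2.27174 − 2.27009) / (0.00360 − (-0.06407)) = 2.27174 − (0.00001)/(0.06767) = 2.27166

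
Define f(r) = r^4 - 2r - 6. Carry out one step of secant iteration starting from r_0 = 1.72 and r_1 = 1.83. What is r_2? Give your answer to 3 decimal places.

f(1.72) = -0.68787, f(1.83) = 1.55513
r_2 = 1.83000 − 1.55513·(1.83000 − 1.72000) / (1.55513 − (-0.68787)) = 1.83000 − (0.17106)/(2.24300) = 1.75373

1.754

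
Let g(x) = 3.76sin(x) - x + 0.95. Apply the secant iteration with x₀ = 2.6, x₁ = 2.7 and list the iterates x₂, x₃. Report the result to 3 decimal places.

2.667, 2.667

g(2.6) = 0.28829, g(2.7) = -0.14305
x₂ = 2.70000 − (-0.14305)·(2.70000 − 2.60000) / (-0.14305 − 0.28829) = 2.70000 − (-0.01431)/(-0.43134) = 2.66684
g(2.66684) = 0.00195
x₃ = 2.66684 − 0.00195·(2.66684 − 2.70000) / (0.00195 − (-0.14305)) = 2.66684 − (-0.00006)/(0.14500) = 2.66728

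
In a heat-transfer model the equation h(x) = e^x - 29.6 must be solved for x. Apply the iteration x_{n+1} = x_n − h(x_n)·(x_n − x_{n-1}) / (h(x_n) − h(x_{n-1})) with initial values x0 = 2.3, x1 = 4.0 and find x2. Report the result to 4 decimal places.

h(2.3) = -19.625818, h(4.0) = 24.998150
x2 = 4.000000 − 24.998150·(4.000000 − 2.300000) / (24.998150 − (-19.625818)) = 4.000000 − (42.496855)/(44.623968) = 3.047667

3.0477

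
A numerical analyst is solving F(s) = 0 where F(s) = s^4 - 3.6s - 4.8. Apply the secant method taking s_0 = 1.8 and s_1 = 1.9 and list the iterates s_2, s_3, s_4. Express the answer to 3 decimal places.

F(1.8) = -0.78240, F(1.9) = 1.39210
s_2 = 1.90000 − 1.39210·(1.90000 − 1.80000) / (1.39210 − (-0.78240)) = 1.90000 − (0.13921)/(2.17450) = 1.83598
F(1.83598) = -0.04707
s_3 = 1.83598 − (-0.04707)·(1.83598 − 1.90000) / (-0.04707 − 1.39210) = 1.83598 − (0.00301)/(-1.43917) = 1.83807
F(1.83807) = -0.00269
s_4 = 1.83807 − (-0.00269)·(1.83807 − 1.83598) / (-0.00269 − (-0.04707)) = 1.83807 − (-0.00001)/(0.04438) = 1.83820

1.836, 1.838, 1.838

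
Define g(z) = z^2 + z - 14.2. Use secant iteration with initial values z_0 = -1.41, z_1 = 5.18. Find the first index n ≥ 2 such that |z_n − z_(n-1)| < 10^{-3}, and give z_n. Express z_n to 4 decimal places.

n = 7, z_n = 3.3013

g(-1.41) = -13.621900, g(5.18) = 17.812400
z_2 = 5.180000 − 17.812400·(6.590000)/(31.434300) = 1.445744;  |Δ| = 3.734256
g(1.445744) = -10.664079
z_3 = 1.445744 − (-10.664079)·(-3.734256)/(-28.476479) = 2.844176;  |Δ| = 1.398431
g(2.844176) = -3.266490
z_4 = 2.844176 − (-3.266490)·(1.398431)/(7.397589) = 3.461669;  |Δ| = 0.617493
g(3.461669) = 1.244820
z_5 = 3.461669 − 1.244820·(0.617493)/(4.511310) = 3.291282;  |Δ| = 0.170387
g(3.291282) = -0.076181
z_6 = 3.291282 − (-0.076181)·(-0.170387)/(-1.321001) = 3.301108;  |Δ| = 0.009826
g(3.301108) = -0.001578
z_7 = 3.301108 − (-0.001578)·(0.009826)/(0.074603) = 3.301316;  |Δ| = 0.000208
|z_7 − z_6| = 0.000208 < 10^{-3}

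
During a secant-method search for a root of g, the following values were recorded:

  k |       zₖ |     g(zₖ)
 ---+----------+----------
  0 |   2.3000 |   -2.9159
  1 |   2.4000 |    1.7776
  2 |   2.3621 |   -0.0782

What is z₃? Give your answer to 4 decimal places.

z₃ = 2.3621 − (-0.0782)·(2.3621 − 2.4000) / (-0.0782 − 1.7776)
   = 2.3621 − (0.002964)/(-1.855800) = 2.363697

2.3637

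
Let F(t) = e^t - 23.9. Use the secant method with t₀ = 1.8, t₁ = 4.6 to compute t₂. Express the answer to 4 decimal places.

F(1.8) = -17.850353, F(4.6) = 75.584316
t₂ = 4.600000 − 75.584316·(4.600000 − 1.800000) / (75.584316 − (-17.850353)) = 4.600000 − (211.636084)/(93.434668) = 2.334930

2.3349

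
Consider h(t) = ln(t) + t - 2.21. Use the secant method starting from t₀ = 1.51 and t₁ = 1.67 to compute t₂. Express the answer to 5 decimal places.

h(1.51) = -0.2878903, h(1.67) = -0.0271764
t₂ = 1.6700000 − (-0.0271764)·(1.6700000 − 1.5100000) / (-0.0271764 − (-0.2878903)) = 1.6700000 − (-0.0043482)/(0.2607140) = 1.6866781

1.68668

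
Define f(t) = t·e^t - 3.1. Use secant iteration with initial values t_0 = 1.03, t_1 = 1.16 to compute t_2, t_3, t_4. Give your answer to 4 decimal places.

1.0643, 1.0666, 1.0668

f(1.03) = -0.214902, f(1.16) = 0.600323
t_2 = 1.160000 − 0.600323·(1.160000 − 1.030000) / (0.600323 − (-0.214902)) = 1.160000 − (0.078042)/(0.815225) = 1.064269
f(1.064269) = -0.014980
t_3 = 1.064269 − (-0.014980)·(1.064269 − 1.160000) / (-0.014980 − 0.600323) = 1.064269 − (0.001434)/(-0.615303) = 1.066600
f(1.066600) = -0.001010
t_4 = 1.066600 − (-0.001010)·(1.066600 − 1.064269) / (-0.001010 − (-0.014980)) = 1.066600 − (-0.000002)/(0.013970) = 1.066769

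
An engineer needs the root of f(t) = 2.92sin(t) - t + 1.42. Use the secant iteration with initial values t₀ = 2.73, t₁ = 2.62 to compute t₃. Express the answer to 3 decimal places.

2.691

f(2.73) = -0.14180, f(2.62) = 0.25492
t₂ = 2.62000 − 0.25492·(2.62000 − 2.73000) / (0.25492 − (-0.14180)) = 2.62000 − (-0.02804)/(0.39672) = 2.69068
f(2.69068) = 0.00181
t₃ = 2.69068 − 0.00181·(2.69068 − 2.62000) / (0.00181 − 0.25492) = 2.69068 − (0.00013)/(-0.25312) = 2.69119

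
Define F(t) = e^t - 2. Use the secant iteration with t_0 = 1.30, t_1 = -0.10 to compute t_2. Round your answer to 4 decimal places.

F(1.30) = 1.669297, F(-0.10) = -1.095163
t_2 = -0.100000 − (-1.095163)·(-0.100000 − 1.300000) / (-1.095163 − 1.669297) = -0.100000 − (1.533228)/(-2.764459) = 0.454621

0.4546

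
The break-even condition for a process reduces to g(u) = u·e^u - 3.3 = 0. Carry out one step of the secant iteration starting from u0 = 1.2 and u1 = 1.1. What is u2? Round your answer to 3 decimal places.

1.099

g(1.2) = 0.68414, g(1.1) = 0.00458
u2 = 1.10000 − 0.00458·(1.10000 − 1.20000) / (0.00458 − 0.68414) = 1.10000 − (-0.00046)/(-0.67956) = 1.09933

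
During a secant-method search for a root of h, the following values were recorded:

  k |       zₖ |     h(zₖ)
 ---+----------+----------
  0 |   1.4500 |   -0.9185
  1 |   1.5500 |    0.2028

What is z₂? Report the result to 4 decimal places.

1.5319

z₂ = 1.5500 − 0.2028·(1.5500 − 1.4500) / (0.2028 − (-0.9185))
   = 1.5500 − (0.020280)/(1.121300) = 1.531914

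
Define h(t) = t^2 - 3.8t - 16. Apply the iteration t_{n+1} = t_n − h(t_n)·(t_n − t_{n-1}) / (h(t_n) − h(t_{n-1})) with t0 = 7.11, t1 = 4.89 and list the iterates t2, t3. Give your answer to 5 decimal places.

6.19121, 6.35540

h(7.11) = 7.5341000, h(4.89) = -10.6699000
t2 = 4.8900000 − (-10.6699000)·(4.8900000 − 7.1100000) / (-10.6699000 − 7.5341000) = 4.8900000 − (23.6871780)/(-18.2040000) = 6.1912073
h(6.1912073) = -1.1955398
t3 = 6.1912073 − (-1.1955398)·(6.1912073 − 4.8900000) / (-1.1955398 − (-10.6699000)) = 6.1912073 − (-1.5556451)/(9.4743602) = 6.3554026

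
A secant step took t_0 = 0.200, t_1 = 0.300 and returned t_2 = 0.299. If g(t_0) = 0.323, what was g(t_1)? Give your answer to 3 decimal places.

The secant line through (0.200, 0.323) and (0.300, g(t_1)) crosses zero at t_2 = 0.299.
So (0.200, 0.323), (0.300, g(t_1)), (0.299, 0) are collinear:
g(t_1) = 0.323 · (0.300 − 0.299) / (0.200 − 0.299) = 0.323 · (0.00100)/(-0.09900) = -0.00326

-0.003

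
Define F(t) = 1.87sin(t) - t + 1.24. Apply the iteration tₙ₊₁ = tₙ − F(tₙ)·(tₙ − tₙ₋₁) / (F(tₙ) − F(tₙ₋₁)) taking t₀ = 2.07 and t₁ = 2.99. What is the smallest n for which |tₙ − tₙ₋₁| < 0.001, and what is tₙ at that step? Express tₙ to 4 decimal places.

n = 5, tₙ = 2.4429

F(2.07) = 0.811793, F(2.99) = -1.467606
t₂ = 2.990000 − (-1.467606)·(0.920000)/(-2.279399) = 2.397652;  |Δ| = 0.592348
F(2.397652) = 0.108699
t₃ = 2.397652 − 0.108699·(-0.592348)/(1.576305) = 2.438499;  |Δ| = 0.040847
F(2.438499) = 0.010607
t₄ = 2.438499 − 0.010607·(0.040847)/(-0.098092) = 2.442916;  |Δ| = 0.004417
F(2.442916) = -0.000123
t₅ = 2.442916 − (-0.000123)·(0.004417)/(-0.010730) = 2.442865;  |Δ| = 0.000050
|t₅ − t₄| = 0.000050 < 0.001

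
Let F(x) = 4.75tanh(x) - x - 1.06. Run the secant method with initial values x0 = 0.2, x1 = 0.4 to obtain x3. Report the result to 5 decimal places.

0.29276

F(0.2) = -0.3224672, F(0.4) = 0.3447576
x2 = 0.4000000 − 0.3447576·(0.4000000 − 0.2000000) / (0.3447576 − (-0.3224672)) = 0.4000000 − (0.0689515)/(0.6672248) = 0.2966592
F(0.2966592) = 0.0125396
x3 = 0.2966592 − 0.0125396·(0.2966592 − 0.4000000) / (0.0125396 − 0.3447576) = 0.2966592 − (-0.0012959)/(-0.3322179) = 0.2927586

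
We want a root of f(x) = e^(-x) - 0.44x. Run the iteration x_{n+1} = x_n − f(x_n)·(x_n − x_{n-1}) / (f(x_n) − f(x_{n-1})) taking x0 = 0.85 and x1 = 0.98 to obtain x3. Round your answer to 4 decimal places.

0.9125

f(0.85) = 0.053415, f(0.98) = -0.055889
x2 = 0.980000 − (-0.055889)·(0.980000 − 0.850000) / (-0.055889 − 0.053415) = 0.980000 − (-0.007266)/(-0.109304) = 0.913529
f(0.913529) = -0.000846
x3 = 0.913529 − (-0.000846)·(0.913529 − 0.980000) / (-0.000846 − (-0.055889)) = 0.913529 − (0.000056)/(0.055043) = 0.912507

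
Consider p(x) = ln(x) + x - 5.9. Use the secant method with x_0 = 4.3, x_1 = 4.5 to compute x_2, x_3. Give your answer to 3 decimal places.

4.415, 4.415

p(4.3) = -0.14138, p(4.5) = 0.10408
x_2 = 4.50000 − 0.10408·(4.50000 − 4.30000) / (0.10408 − (-0.14138)) = 4.50000 − (0.02082)/(0.24546) = 4.41520
p(4.41520) = 0.00025
x_3 = 4.41520 − 0.00025·(4.41520 − 4.50000) / (0.00025 − 0.10408) = 4.41520 − (-0.00002)/(-0.10383) = 4.41499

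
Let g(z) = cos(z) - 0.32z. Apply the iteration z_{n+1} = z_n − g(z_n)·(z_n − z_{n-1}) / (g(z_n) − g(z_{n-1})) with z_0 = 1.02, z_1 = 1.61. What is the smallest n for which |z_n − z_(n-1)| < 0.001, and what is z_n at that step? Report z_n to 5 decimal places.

g(1.02) = 0.1969660, g(1.61) = -0.5543936
z_2 = 1.6100000 − (-0.5543936)·(0.5900000)/(-0.7513596) = 1.1746662;  |Δ| = 0.4353338
g(1.1746662) = 0.0099579
z_3 = 1.1746662 − 0.0099579·(-0.4353338)/(0.5643515) = 1.1823476;  |Δ| = 0.0076814
g(1.1823476) = 0.0004020
z_4 = 1.1823476 − 0.0004020·(0.0076814)/(-0.0095559) = 1.1826707;  |Δ| = 0.0003231
|z_4 − z_3| = 0.0003231 < 0.001

n = 4, z_n = 1.18267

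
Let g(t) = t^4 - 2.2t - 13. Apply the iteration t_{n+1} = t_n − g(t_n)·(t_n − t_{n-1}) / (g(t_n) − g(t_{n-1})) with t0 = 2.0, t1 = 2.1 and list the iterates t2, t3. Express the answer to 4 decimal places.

2.0434, 2.0452

g(2.0) = -1.400000, g(2.1) = 1.828100
t2 = 2.100000 − 1.828100·(2.100000 − 2.000000) / (1.828100 − (-1.400000)) = 2.100000 − (0.182810)/(3.228100) = 2.043369
g(2.043369) = -0.061802
t3 = 2.043369 − (-0.061802)·(2.043369 − 2.100000) / (-0.061802 − 1.828100) = 2.043369 − (0.003500)/(-1.889902) = 2.045221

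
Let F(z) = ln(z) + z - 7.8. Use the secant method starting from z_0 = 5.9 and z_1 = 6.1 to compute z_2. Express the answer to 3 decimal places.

6.007

F(5.9) = -0.12505, F(6.1) = 0.10829
z_2 = 6.10000 − 0.10829·(6.10000 − 5.90000) / (0.10829 − (-0.12505)) = 6.10000 − (0.02166)/(0.23334) = 6.00718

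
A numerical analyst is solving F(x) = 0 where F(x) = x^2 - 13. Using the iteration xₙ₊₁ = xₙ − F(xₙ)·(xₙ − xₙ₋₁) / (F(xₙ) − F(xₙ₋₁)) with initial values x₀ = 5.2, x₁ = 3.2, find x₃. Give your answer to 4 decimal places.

F(5.2) = 14.040000, F(3.2) = -2.760000
x₂ = 3.200000 − (-2.760000)·(3.200000 − 5.200000) / (-2.760000 − 14.040000) = 3.200000 − (5.520000)/(-16.800000) = 3.528571
F(3.528571) = -0.549184
x₃ = 3.528571 − (-0.549184)·(3.528571 − 3.200000) / (-0.549184 − (-2.760000)) = 3.528571 − (-0.180446)/(2.210816) = 3.610191

3.6102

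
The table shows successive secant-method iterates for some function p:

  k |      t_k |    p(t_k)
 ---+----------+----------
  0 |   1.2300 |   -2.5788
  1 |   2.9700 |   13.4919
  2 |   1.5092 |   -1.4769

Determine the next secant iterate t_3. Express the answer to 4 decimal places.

1.6533

t_3 = 1.5092 − (-1.4769)·(1.5092 − 2.9700) / (-1.4769 − 13.4919)
   = 1.5092 − (2.157456)/(-14.968800) = 1.653330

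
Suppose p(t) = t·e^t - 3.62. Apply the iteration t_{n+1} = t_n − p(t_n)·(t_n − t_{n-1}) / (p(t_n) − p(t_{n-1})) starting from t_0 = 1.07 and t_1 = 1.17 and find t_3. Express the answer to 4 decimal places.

1.1482

p(1.07) = -0.500544, p(1.17) = 0.149731
t_2 = 1.170000 − 0.149731·(1.170000 − 1.070000) / (0.149731 − (-0.500544)) = 1.170000 − (0.014973)/(0.650275) = 1.146974
p(1.146974) = -0.008579
t_3 = 1.146974 − (-0.008579)·(1.146974 − 1.170000) / (-0.008579 − 0.149731) = 1.146974 − (0.000198)/(-0.158310) = 1.148222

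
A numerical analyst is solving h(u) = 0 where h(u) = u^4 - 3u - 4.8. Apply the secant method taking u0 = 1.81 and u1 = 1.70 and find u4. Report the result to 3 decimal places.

h(1.81) = 0.50283, h(1.70) = -1.54790
u2 = 1.70000 − (-1.54790)·(1.70000 − 1.81000) / (-1.54790 − 0.50283) = 1.70000 − (0.17027)/(-2.05073) = 1.78303
h(1.78303) = -0.04183
u3 = 1.78303 − (-0.04183)·(1.78303 − 1.70000) / (-0.04183 − (-1.54790)) = 1.78303 − (-0.00347)/(1.50607) = 1.78533
h(1.78533) = 0.00364
u4 = 1.78533 − 0.00364·(1.78533 − 1.78303) / (0.00364 − (-0.04183)) = 1.78533 − (0.00001)/(0.04548) = 1.78515

1.785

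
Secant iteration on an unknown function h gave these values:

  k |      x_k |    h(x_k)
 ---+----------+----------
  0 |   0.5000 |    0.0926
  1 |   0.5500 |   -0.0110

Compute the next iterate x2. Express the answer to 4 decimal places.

x2 = 0.5500 − (-0.0110)·(0.5500 − 0.5000) / (-0.0110 − 0.0926)
   = 0.5500 − (-0.000550)/(-0.103600) = 0.544691

0.5447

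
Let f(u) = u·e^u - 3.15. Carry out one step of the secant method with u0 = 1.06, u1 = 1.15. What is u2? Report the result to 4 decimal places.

f(1.06) = -0.090447, f(1.15) = 0.481922
u2 = 1.150000 − 0.481922·(1.150000 − 1.060000) / (0.481922 − (-0.090447)) = 1.150000 − (0.043373)/(0.572369) = 1.074222

1.0742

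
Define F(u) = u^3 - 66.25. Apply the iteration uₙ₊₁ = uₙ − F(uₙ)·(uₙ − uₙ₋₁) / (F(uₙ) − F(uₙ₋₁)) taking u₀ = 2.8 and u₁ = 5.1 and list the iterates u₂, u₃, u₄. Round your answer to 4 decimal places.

3.7204, 3.9712, 4.0528

F(2.8) = -44.298000, F(5.1) = 66.401000
u₂ = 5.100000 − 66.401000·(5.100000 − 2.800000) / (66.401000 − (-44.298000)) = 5.100000 − (152.722300)/(110.699000) = 3.720382
F(3.720382) = -14.755279
u₃ = 3.720382 − (-14.755279)·(3.720382 − 5.100000) / (-14.755279 − 66.401000) = 3.720382 − (20.356644)/(-81.156279) = 3.971215
F(3.971215) = -3.621764
u₄ = 3.971215 − (-3.621764)·(3.971215 − 3.720382) / (-3.621764 − (-14.755279)) = 3.971215 − (-0.908457)/(11.133516) = 4.052812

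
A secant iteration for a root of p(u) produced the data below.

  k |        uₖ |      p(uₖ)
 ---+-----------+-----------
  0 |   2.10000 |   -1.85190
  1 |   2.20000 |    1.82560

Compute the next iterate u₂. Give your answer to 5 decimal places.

u₂ = 2.20000 − 1.82560·(2.20000 − 2.10000) / (1.82560 − (-1.85190))
   = 2.20000 − (0.1825600)/(3.6775000) = 2.1503576

2.15036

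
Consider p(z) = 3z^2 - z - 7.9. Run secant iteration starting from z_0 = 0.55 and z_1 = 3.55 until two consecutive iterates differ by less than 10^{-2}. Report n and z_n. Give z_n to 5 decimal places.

p(0.55) = -7.5425000, p(3.55) = 26.3575000
z_2 = 3.5500000 − 26.3575000·(3.0000000)/(33.9000000) = 1.2174779;  |Δ| = 2.3325221
p(1.2174779) = -4.6707207
z_3 = 1.2174779 − (-4.6707207)·(-2.3325221)/(-31.0282207) = 1.5685956;  |Δ| = 0.3511178
p(1.5685956) = -2.0871188
z_4 = 1.5685956 − (-2.0871188)·(0.3511178)/(2.5836019) = 1.8522401;  |Δ| = 0.2836445
p(1.8522401) = 0.5401405
z_5 = 1.8522401 − 0.5401405·(0.2836445)/(2.6272593) = 1.7939254;  |Δ| = 0.0583147
p(1.7939254) = -0.0394201
z_6 = 1.7939254 − (-0.0394201)·(-0.0583147)/(-0.5795606) = 1.7978918;  |Δ| = 0.0039664
|z_6 − z_5| = 0.0039664 < 10^{-2}

n = 6, z_n = 1.79789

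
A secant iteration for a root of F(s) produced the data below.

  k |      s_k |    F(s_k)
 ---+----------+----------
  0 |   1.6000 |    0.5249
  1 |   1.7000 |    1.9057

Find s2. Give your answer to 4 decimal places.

1.5620

s2 = 1.7000 − 1.9057·(1.7000 − 1.6000) / (1.9057 − 0.5249)
   = 1.7000 − (0.190570)/(1.380800) = 1.561986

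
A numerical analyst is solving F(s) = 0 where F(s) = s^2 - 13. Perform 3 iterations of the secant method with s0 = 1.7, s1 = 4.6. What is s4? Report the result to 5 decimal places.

3.60721

F(1.7) = -10.1100000, F(4.6) = 8.1600000
s2 = 4.6000000 − 8.1600000·(4.6000000 − 1.7000000) / (8.1600000 − (-10.1100000)) = 4.6000000 − (23.6640000)/(18.2700000) = 3.3047619
F(3.3047619) = -2.0785488
s3 = 3.3047619 − (-2.0785488)·(3.3047619 − 4.6000000) / (-2.0785488 − 8.1600000) = 3.3047619 − (2.6922155)/(-10.2385488) = 3.5677108
F(3.5677108) = -0.2714393
s4 = 3.5677108 − (-0.2714393)·(3.5677108 − 3.3047619) / (-0.2714393 − (-2.0785488)) = 3.5677108 − (-0.0713747)/(1.8071094) = 3.6072074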